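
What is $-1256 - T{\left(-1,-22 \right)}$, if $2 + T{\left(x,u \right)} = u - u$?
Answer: $-1254$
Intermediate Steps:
$T{\left(x,u \right)} = -2$ ($T{\left(x,u \right)} = -2 + \left(u - u\right) = -2 + 0 = -2$)
$-1256 - T{\left(-1,-22 \right)} = -1256 - -2 = -1256 + 2 = -1254$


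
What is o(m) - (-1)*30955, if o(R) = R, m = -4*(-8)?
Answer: 30987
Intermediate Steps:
m = 32
o(m) - (-1)*30955 = 32 - (-1)*30955 = 32 - 1*(-30955) = 32 + 30955 = 30987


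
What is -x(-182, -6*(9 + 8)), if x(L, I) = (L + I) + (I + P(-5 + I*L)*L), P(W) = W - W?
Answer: 386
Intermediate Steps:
P(W) = 0
x(L, I) = L + 2*I (x(L, I) = (L + I) + (I + 0*L) = (I + L) + (I + 0) = (I + L) + I = L + 2*I)
-x(-182, -6*(9 + 8)) = -(-182 + 2*(-6*(9 + 8))) = -(-182 + 2*(-6*17)) = -(-182 + 2*(-102)) = -(-182 - 204) = -1*(-386) = 386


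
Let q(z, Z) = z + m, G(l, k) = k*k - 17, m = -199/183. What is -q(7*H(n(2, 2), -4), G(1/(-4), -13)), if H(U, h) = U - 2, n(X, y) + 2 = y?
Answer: 2761/183 ≈ 15.087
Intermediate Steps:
n(X, y) = -2 + y
m = -199/183 (m = -199*1/183 = -199/183 ≈ -1.0874)
H(U, h) = -2 + U
G(l, k) = -17 + k**2 (G(l, k) = k**2 - 17 = -17 + k**2)
q(z, Z) = -199/183 + z (q(z, Z) = z - 199/183 = -199/183 + z)
-q(7*H(n(2, 2), -4), G(1/(-4), -13)) = -(-199/183 + 7*(-2 + (-2 + 2))) = -(-199/183 + 7*(-2 + 0)) = -(-199/183 + 7*(-2)) = -(-199/183 - 14) = -1*(-2761/183) = 2761/183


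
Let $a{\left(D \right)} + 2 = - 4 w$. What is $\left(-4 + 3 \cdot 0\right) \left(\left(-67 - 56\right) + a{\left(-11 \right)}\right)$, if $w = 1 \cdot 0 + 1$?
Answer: $516$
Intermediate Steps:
$w = 1$ ($w = 0 + 1 = 1$)
$a{\left(D \right)} = -6$ ($a{\left(D \right)} = -2 - 4 = -6$)
$\left(-4 + 3 \cdot 0\right) \left(\left(-67 - 56\right) + a{\left(-11 \right)}\right) = \left(-4 + 3 \cdot 0\right) \left(\left(-67 - 56\right) - 6\right) = \left(-4 + 0\right) \left(-123 - 6\right) = \left(-4\right) \left(-129\right) = 516$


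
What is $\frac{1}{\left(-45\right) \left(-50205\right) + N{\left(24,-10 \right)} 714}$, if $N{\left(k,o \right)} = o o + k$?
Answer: $\frac{1}{2347761} \approx 4.2594 \cdot 10^{-7}$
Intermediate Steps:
$N{\left(k,o \right)} = k + o^{2}$ ($N{\left(k,o \right)} = o^{2} + k = k + o^{2}$)
$\frac{1}{\left(-45\right) \left(-50205\right) + N{\left(24,-10 \right)} 714} = \frac{1}{\left(-45\right) \left(-50205\right) + \left(24 + \left(-10\right)^{2}\right) 714} = \frac{1}{2259225 + \left(24 + 100\right) 714} = \frac{1}{2259225 + 124 \cdot 714} = \frac{1}{2259225 + 88536} = \frac{1}{2347761}$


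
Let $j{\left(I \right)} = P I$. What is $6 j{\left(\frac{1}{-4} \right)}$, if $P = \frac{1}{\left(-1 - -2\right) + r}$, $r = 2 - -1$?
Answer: $- \frac{3}{8} \approx -0.375$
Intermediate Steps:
$r = 3$ ($r = 2 + 1 = 3$)
$P = \frac{1}{4}$ ($P = \frac{1}{\left(-1 - -2\right) + 3} = \frac{1}{\left(-1 + 2\right) + 3} = \frac{1}{1 + 3} = \frac{1}{4} \approx 0.25$)
$j{\left(I \right)} = \frac{I}{4}$
$6 j{\left(\frac{1}{-4} \right)} = 6 \frac{1}{4 \left(-4\right)} = 6 \cdot \frac{1}{4} \left(- \frac{1}{4}\right) = 6 \left(- \frac{1}{16}\right) = - \frac{3}{8}$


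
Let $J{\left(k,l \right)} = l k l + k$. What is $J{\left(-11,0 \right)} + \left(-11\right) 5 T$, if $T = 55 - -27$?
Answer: $-4521$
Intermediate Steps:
$T = 82$ ($T = 55 + 27 = 82$)
$J{\left(k,l \right)} = k + k l^{2}$ ($J{\left(k,l \right)} = k l l + k = k l^{2} + k = k + k l^{2}$)
$J{\left(-11,0 \right)} + \left(-11\right) 5 T = - 11 \left(1 + 0^{2}\right) + \left(-11\right) 5 \cdot 82 = - 11 \left(1 + 0\right) - 4510 = \left(-11\right) 1 - 4510 = -11 - 4510 = -4521$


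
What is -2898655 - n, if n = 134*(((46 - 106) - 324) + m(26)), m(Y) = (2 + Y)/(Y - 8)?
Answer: -25626667/9 ≈ -2.8474e+6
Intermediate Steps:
m(Y) = (2 + Y)/(-8 + Y)
n = -461228/9 (n = 134*(((46 - 106) - 324) + (2 + 26)/(-8 + 26)) = 134*((-60 - 324) + 28/18) = 134*(-384 + (1/18)*28) = 134*(-384 + 14/9) = 134*(-3442/9) = -461228/9 ≈ -51248.)
-2898655 - n = -2898655 - 1*(-461228/9) = -2898655 + 461228/9 = -25626667/9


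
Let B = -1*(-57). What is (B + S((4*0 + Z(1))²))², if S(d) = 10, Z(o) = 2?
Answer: 4489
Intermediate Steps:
B = 57
(B + S((4*0 + Z(1))²))² = (57 + 10)² = 67² = 4489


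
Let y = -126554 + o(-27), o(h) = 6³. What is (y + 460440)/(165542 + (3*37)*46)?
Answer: 167051/85324 ≈ 1.9578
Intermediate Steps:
o(h) = 216
y = -126338 (y = -126554 + 216 = -126338)
(y + 460440)/(165542 + (3*37)*46) = (-126338 + 460440)/(165542 + (3*37)*46) = 334102/(165542 + 111*46) = 334102/(165542 + 5106) = 334102/170648 = 334102*(1/170648) = 167051/85324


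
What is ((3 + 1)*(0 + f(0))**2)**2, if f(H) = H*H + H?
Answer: 0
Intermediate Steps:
f(H) = H + H**2 (f(H) = H**2 + H = H + H**2)
((3 + 1)*(0 + f(0))**2)**2 = ((3 + 1)*(0 + 0*(1 + 0))**2)**2 = (4*(0 + 0*1)**2)**2 = (4*(0 + 0)**2)**2 = (4*0**2)**2 = (4*0)**2 = 0**2 = 0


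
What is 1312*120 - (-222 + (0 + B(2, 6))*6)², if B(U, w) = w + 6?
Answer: 134940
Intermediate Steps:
B(U, w) = 6 + w
1312*120 - (-222 + (0 + B(2, 6))*6)² = 1312*120 - (-222 + (0 + (6 + 6))*6)² = 157440 - (-222 + (0 + 12)*6)² = 157440 - (-222 + 12*6)² = 157440 - (-222 + 72)² = 157440 - 1*(-150)² = 157440 - 1*22500 = 157440 - 22500 = 134940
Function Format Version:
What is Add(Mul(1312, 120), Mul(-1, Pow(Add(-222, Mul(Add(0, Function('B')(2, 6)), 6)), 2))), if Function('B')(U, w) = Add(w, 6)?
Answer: 134940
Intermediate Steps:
Function('B')(U, w) = Add(6, w)
Add(Mul(1312, 120), Mul(-1, Pow(Add(-222, Mul(Add(0, Function('B')(2, 6)), 6)), 2))) = Add(Mul(1312, 120), Mul(-1, Pow(Add(-222, Mul(Add(0, Add(6, 6)), 6)), 2))) = Add(157440, Mul(-1, Pow(Add(-222, Mul(Add(0, 12), 6)), 2))) = Add(157440, Mul(-1, Pow(Add(-222, Mul(12, 6)), 2))) = Add(157440, Mul(-1, Pow(Add(-222, 72), 2))) = Add(157440, Mul(-1, Pow(-150, 2))) = Add(157440, Mul(-1, 22500)) = Add(157440, -22500) = 134940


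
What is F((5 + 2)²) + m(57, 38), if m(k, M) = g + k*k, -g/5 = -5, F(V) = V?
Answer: 3323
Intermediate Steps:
g = 25 (g = -5*(-5) = 25)
m(k, M) = 25 + k² (m(k, M) = 25 + k*k = 25 + k²)
F((5 + 2)²) + m(57, 38) = (5 + 2)² + (25 + 57²) = 7² + (25 + 3249) = 49 + 3274 = 3323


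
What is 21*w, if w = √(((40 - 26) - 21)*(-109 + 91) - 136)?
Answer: 21*I*√10 ≈ 66.408*I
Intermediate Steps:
w = I*√10 (w = √((14 - 21)*(-18) - 136) = √(-7*(-18) - 136) = √(126 - 136) = √(-10) = I*√10 ≈ 3.1623*I)
21*w = 21*(I*√10) = 21*I*√10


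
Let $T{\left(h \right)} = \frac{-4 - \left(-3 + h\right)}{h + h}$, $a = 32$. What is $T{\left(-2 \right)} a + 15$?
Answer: $7$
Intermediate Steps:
$T{\left(h \right)} = \frac{-1 - h}{2 h}$
$T{\left(-2 \right)} a + 15 = \frac{-1 - -2}{2 \left(-2\right)} 32 + 15 = \frac{1}{2} \left(- \frac{1}{2}\right) \left(-1 + 2\right) 32 + 15 = \frac{1}{2} \left(- \frac{1}{2}\right) 1 \cdot 32 + 15 = \left(- \frac{1}{4}\right) 32 + 15 = -8 + 15 = 7$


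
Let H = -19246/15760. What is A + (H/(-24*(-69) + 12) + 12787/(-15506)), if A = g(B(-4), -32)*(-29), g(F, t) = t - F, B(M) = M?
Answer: 82662093766081/101904191520 ≈ 811.17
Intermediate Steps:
H = -9623/7880 (H = -19246*1/15760 = -9623/7880 ≈ -1.2212)
A = 812 (A = (-32 - 1*(-4))*(-29) = (-32 + 4)*(-29) = -28*(-29) = 812)
A + (H/(-24*(-69) + 12) + 12787/(-15506)) = 812 + (-9623/(7880*(-24*(-69) + 12)) + 12787/(-15506)) = 812 + (-9623/(7880*(1656 + 12)) + 12787*(-1/15506)) = 812 + (-9623/7880/1668 - 12787/15506) = 812 + (-9623/7880*1/1668 - 12787/15506) = 812 + (-9623/13143840 - 12787/15506) = 812 - 84109748159/101904191520 = 82662093766081/101904191520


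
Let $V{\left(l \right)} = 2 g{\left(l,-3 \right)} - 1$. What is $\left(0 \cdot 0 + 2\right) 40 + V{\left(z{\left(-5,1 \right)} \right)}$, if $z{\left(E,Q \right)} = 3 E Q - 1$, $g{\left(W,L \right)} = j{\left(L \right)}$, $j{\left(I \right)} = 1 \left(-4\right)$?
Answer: $71$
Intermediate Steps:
$j{\left(I \right)} = -4$
$g{\left(W,L \right)} = -4$
$z{\left(E,Q \right)} = -1 + 3 E Q$ ($z{\left(E,Q \right)} = 3 E Q - 1 = -1 + 3 E Q$)
$V{\left(l \right)} = -9$ ($V{\left(l \right)} = 2 \left(-4\right) - 1 = -8 - 1 = -9$)
$\left(0 \cdot 0 + 2\right) 40 + V{\left(z{\left(-5,1 \right)} \right)} = \left(0 \cdot 0 + 2\right) 40 - 9 = \left(0 + 2\right) 40 - 9 = 2 \cdot 40 - 9 = 80 - 9 = 71$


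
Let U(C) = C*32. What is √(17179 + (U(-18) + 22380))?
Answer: √38983 ≈ 197.44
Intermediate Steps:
U(C) = 32*C
√(17179 + (U(-18) + 22380)) = √(17179 + (32*(-18) + 22380)) = √(17179 + (-576 + 22380)) = √(17179 + 21804) = √38983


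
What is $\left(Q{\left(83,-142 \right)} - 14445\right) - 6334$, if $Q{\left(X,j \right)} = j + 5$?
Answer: $-20916$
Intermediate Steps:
$Q{\left(X,j \right)} = 5 + j$
$\left(Q{\left(83,-142 \right)} - 14445\right) - 6334 = \left(\left(5 - 142\right) - 14445\right) - 6334 = \left(-137 - 14445\right) - 6334 = -14582 - 6334 = -20916$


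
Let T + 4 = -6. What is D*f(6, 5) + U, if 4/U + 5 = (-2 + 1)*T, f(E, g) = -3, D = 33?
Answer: -491/5 ≈ -98.200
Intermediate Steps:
T = -10 (T = -4 - 6 = -10)
U = 4/5 (U = 4/(-5 + (-2 + 1)*(-10)) = 4/(-5 - 1*(-10)) = 4/(-5 + 10) = 4/5 ≈ 0.80000)
D*f(6, 5) + U = 33*(-3) + 4/5 = -99 + 4/5 = -491/5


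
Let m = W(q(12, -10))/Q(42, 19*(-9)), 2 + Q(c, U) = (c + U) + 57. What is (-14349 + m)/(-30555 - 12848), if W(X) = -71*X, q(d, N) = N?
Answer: 531268/1605911 ≈ 0.33082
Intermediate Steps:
Q(c, U) = 55 + U + c (Q(c, U) = -2 + ((c + U) + 57) = -2 + ((U + c) + 57) = -2 + (57 + U + c) = 55 + U + c)
m = -355/37 (m = (-71*(-10))/(55 + 19*(-9) + 42) = 710/(55 - 171 + 42) = 710/(-74) = 710*(-1/74) = -355/37 ≈ -9.5946)
(-14349 + m)/(-30555 - 12848) = (-14349 - 355/37)/(-30555 - 12848) = -531268/37/(-43403) = -531268/37*(-1/43403) = 531268/1605911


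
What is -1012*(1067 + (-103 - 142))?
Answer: -831864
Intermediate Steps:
-1012*(1067 + (-103 - 142)) = -1012*(1067 - 245) = -1012*822 = -831864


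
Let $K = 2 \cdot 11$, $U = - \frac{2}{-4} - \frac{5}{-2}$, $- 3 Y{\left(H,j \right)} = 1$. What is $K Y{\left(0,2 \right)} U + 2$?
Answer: $-20$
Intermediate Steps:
$Y{\left(H,j \right)} = - \frac{1}{3}$ ($Y{\left(H,j \right)} = \left(- \frac{1}{3}\right) 1 = - \frac{1}{3}$)
$U = 3$ ($U = \left(-2\right) \left(- \frac{1}{4}\right) - - \frac{5}{2} = \frac{1}{2} + \frac{5}{2} = 3$)
$K = 22$
$K Y{\left(0,2 \right)} U + 2 = 22 \left(\left(- \frac{1}{3}\right) 3\right) + 2 = 22 \left(-1\right) + 2 = -22 + 2 = -20$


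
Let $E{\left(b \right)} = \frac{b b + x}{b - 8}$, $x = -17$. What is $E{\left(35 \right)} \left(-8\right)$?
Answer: $- \frac{9664}{27} \approx -357.93$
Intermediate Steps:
$E{\left(b \right)} = \frac{-17 + b^{2}}{-8 + b}$ ($E{\left(b \right)} = \frac{b b - 17}{b - 8} = \frac{b^{2} - 17}{-8 + b} = \frac{-17 + b^{2}}{-8 + b}$)
$E{\left(35 \right)} \left(-8\right) = \frac{-17 + 35^{2}}{-8 + 35} \left(-8\right) = \frac{-17 + 1225}{27} \left(-8\right) = \frac{1}{27} \cdot 1208 \left(-8\right) = \frac{1208}{27} \left(-8\right) = - \frac{9664}{27}$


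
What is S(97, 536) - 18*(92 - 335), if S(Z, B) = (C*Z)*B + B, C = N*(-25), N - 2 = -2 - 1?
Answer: 1304710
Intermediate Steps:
N = -1 (N = 2 + (-2 - 1) = 2 - 3 = -1)
C = 25 (C = -1*(-25) = 25)
S(Z, B) = B + 25*B*Z (S(Z, B) = (25*Z)*B + B = 25*B*Z + B = B + 25*B*Z)
S(97, 536) - 18*(92 - 335) = 536*(1 + 25*97) - 18*(92 - 335) = 536*(1 + 2425) - 18*(-243) = 536*2426 + 4374 = 1300336 + 4374 = 1304710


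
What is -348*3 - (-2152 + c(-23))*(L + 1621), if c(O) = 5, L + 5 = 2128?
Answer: 8037324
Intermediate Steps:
L = 2123 (L = -5 + 2128 = 2123)
-348*3 - (-2152 + c(-23))*(L + 1621) = -348*3 - (-2152 + 5)*(2123 + 1621) = -1044 - (-2147)*3744 = -1044 - 1*(-8038368) = -1044 + 8038368 = 8037324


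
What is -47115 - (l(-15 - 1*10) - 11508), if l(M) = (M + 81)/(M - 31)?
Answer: -35606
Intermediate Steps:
l(M) = (81 + M)/(-31 + M)
-47115 - (l(-15 - 1*10) - 11508) = -47115 - ((81 + (-15 - 1*10))/(-31 + (-15 - 1*10)) - 11508) = -47115 - ((81 + (-15 - 10))/(-31 + (-15 - 10)) - 11508) = -47115 - ((81 - 25)/(-31 - 25) - 11508) = -47115 - (56/(-56) - 11508) = -47115 - (-1/56*56 - 11508) = -47115 - (-1 - 11508) = -47115 - 1*(-11509) = -47115 + 11509 = -35606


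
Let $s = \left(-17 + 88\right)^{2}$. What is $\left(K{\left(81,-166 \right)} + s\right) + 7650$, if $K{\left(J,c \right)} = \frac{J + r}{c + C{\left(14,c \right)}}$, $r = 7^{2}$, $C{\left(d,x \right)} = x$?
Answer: $\frac{2106641}{166} \approx 12691.0$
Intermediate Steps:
$r = 49$
$K{\left(J,c \right)} = \frac{49 + J}{2 c}$ ($K{\left(J,c \right)} = \frac{J + 49}{c + c} = \frac{49 + J}{2 c}$)
$s = 5041$ ($s = 71^{2} = 5041$)
$\left(K{\left(81,-166 \right)} + s\right) + 7650 = \left(\frac{49 + 81}{2 \left(-166\right)} + 5041\right) + 7650 = \left(\frac{1}{2} \left(- \frac{1}{166}\right) 130 + 5041\right) + 7650 = \left(- \frac{65}{166} + 5041\right) + 7650 = \frac{836741}{166} + 7650 = \frac{2106641}{166}$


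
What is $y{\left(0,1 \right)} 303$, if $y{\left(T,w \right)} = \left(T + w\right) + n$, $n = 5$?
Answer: $1818$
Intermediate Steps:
$y{\left(T,w \right)} = 5 + T + w$ ($y{\left(T,w \right)} = \left(T + w\right) + 5 = 5 + T + w$)
$y{\left(0,1 \right)} 303 = \left(5 + 0 + 1\right) 303 = 6 \cdot 303 = 1818$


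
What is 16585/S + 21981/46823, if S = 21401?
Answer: 1246974836/1002059023 ≈ 1.2444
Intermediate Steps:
16585/S + 21981/46823 = 16585/21401 + 21981/46823 = 1246974836/1002059023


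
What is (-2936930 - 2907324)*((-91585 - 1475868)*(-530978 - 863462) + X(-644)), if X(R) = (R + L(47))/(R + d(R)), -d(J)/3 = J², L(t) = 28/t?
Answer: -1160521402784554567669120/90851 ≈ -1.2774e+19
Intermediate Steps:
d(J) = -3*J²
X(R) = (28/47 + R)/(R - 3*R²) (X(R) = (R + 28/47)/(R - 3*R²) = (28/47 + R)/(R - 3*R²))
(-2936930 - 2907324)*((-91585 - 1475868)*(-530978 - 863462) + X(-644)) = (-2936930 - 2907324)*((-91585 - 1475868)*(-530978 - 863462) + (-28/47 - 1*(-644))/((-644)*(-1 + 3*(-644)))) = -5844254*(-1567453*(-1394440) - (-28/47 + 644)/(644*(-1 - 1932))) = -5844254*(2185719161320 - 1/644*30240/47/(-1933)) = -5844254*(2185719161320 - 1/644*(-1/1933)*30240/47) = -5844254*(2185719161320 + 1080/2089573) = -5844254*4567219745076917440/2089573 = -1160521402784554567669120/90851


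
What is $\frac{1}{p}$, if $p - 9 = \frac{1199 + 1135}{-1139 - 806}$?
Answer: $\frac{5}{39} \approx 0.12821$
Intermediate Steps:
$p = \frac{39}{5}$ ($p = 9 + \frac{1199 + 1135}{-1139 - 806} = 9 + \frac{2334}{-1945} = 9 + 2334 \left(- \frac{1}{1945}\right) = 9 - \frac{6}{5} = \frac{39}{5} \approx 7.8$)
$\frac{1}{p} = \frac{1}{\frac{39}{5}} = \frac{5}{39}$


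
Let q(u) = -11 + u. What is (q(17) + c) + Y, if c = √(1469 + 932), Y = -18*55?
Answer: -935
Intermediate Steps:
Y = -990
c = 49 (c = √2401 = 49)
(q(17) + c) + Y = ((-11 + 17) + 49) - 990 = (6 + 49) - 990 = 55 - 990 = -935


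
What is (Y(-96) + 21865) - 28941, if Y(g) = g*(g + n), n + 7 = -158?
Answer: 17980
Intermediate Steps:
n = -165 (n = -7 - 158 = -165)
Y(g) = g*(-165 + g) (Y(g) = g*(g - 165) = g*(-165 + g))
(Y(-96) + 21865) - 28941 = (-96*(-165 - 96) + 21865) - 28941 = (-96*(-261) + 21865) - 28941 = (25056 + 21865) - 28941 = 46921 - 28941 = 17980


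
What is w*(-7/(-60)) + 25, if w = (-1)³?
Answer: 1493/60 ≈ 24.883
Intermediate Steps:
w = -1
w*(-7/(-60)) + 25 = -(-7)/(-60) + 25 = -(-7)*(-1)/60 + 25 = -1*7/60 + 25 = -7/60 + 25 = 1493/60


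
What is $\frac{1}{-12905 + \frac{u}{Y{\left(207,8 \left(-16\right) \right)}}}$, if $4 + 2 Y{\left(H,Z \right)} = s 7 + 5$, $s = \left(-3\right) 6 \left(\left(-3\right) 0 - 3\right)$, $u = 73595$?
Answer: $- \frac{379}{4743805} \approx -7.9894 \cdot 10^{-5}$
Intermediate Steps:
$s = 54$ ($s = - 18 \left(0 - 3\right) = \left(-18\right) \left(-3\right) = 54$)
$Y{\left(H,Z \right)} = \frac{379}{2}$ ($Y{\left(H,Z \right)} = -2 + \frac{54 \cdot 7 + 5}{2} = -2 + \frac{378 + 5}{2} = -2 + \frac{1}{2} \cdot 383 = -2 + \frac{383}{2} = \frac{379}{2}$)
$\frac{1}{-12905 + \frac{u}{Y{\left(207,8 \left(-16\right) \right)}}} = \frac{1}{-12905 + \frac{73595}{\frac{379}{2}}} = \frac{1}{-12905 + 73595 \cdot \frac{2}{379}} = \frac{1}{-12905 + \frac{147190}{379}} = \frac{1}{- \frac{4743805}{379}} = - \frac{379}{4743805}$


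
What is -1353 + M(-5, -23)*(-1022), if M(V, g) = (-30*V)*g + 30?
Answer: 3493887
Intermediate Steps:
M(V, g) = 30 - 30*V*g (M(V, g) = -30*V*g + 30 = 30 - 30*V*g)
-1353 + M(-5, -23)*(-1022) = -1353 + (30 - 30*(-5)*(-23))*(-1022) = -1353 + (30 - 3450)*(-1022) = -1353 - 3420*(-1022) = -1353 + 3495240 = 3493887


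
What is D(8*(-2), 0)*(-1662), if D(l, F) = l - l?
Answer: 0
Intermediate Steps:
D(l, F) = 0
D(8*(-2), 0)*(-1662) = 0*(-1662) = 0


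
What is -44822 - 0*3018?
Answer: -44822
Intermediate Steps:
-44822 - 0*3018 = -44822 - 1*0 = -44822 + 0 = -44822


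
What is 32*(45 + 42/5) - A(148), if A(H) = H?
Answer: 7804/5 ≈ 1560.8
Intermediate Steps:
32*(45 + 42/5) - A(148) = 32*(45 + 42/5) - 1*148 = 32*(45 + 42*(⅕)) - 148 = 32*(45 + 42/5) - 148 = 32*(267/5) - 148 = 8544/5 - 148 = 7804/5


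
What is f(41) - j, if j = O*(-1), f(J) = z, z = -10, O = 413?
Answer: 403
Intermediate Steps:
f(J) = -10
j = -413 (j = 413*(-1) = -413)
f(41) - j = -10 - 1*(-413) = -10 + 413 = 403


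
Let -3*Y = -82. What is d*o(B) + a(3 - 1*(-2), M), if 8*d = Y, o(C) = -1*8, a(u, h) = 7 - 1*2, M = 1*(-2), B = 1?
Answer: -67/3 ≈ -22.333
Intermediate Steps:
Y = 82/3 (Y = -⅓*(-82) = 82/3 ≈ 27.333)
M = -2
a(u, h) = 5 (a(u, h) = 7 - 2 = 5)
o(C) = -8
d = 41/12 (d = (⅛)*(82/3) = 41/12 ≈ 3.4167)
d*o(B) + a(3 - 1*(-2), M) = (41/12)*(-8) + 5 = -82/3 + 5 = -67/3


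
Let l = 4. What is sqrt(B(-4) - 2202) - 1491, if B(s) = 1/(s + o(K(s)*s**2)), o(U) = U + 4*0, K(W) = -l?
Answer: -1491 + I*sqrt(2545529)/34 ≈ -1491.0 + 46.926*I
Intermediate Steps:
K(W) = -4 (K(W) = -1*4 = -4)
o(U) = U (o(U) = U + 0 = U)
B(s) = 1/(s - 4*s**2)
sqrt(B(-4) - 2202) - 1491 = sqrt(-1/(-4*(-1 + 4*(-4))) - 2202) - 1491 = sqrt(-1*(-1/4)/(-1 - 16) - 2202) - 1491 = sqrt(-1*(-1/4)/(-17) - 2202) - 1491 = sqrt(-1*(-1/4)*(-1/17) - 2202) - 1491 = sqrt(-1/68 - 2202) - 1491 = sqrt(-149737/68) - 1491 = I*sqrt(2545529)/34 - 1491 = -1491 + I*sqrt(2545529)/34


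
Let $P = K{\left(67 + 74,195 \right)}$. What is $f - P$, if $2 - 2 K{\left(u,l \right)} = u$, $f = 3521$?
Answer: $\frac{7181}{2} \approx 3590.5$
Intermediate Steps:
$K{\left(u,l \right)} = 1 - \frac{u}{2}$
$P = - \frac{139}{2}$ ($P = 1 - \frac{67 + 74}{2} = 1 - \frac{141}{2} = - \frac{139}{2} \approx -69.5$)
$f - P = 3521 - - \frac{139}{2} = 3521 + \frac{139}{2} = \frac{7181}{2}$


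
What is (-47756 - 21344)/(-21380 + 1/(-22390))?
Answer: 1547149000/478698201 ≈ 3.2320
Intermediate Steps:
(-47756 - 21344)/(-21380 + 1/(-22390)) = -69100/(-21380 - 1/22390) = -69100/(-478698201/22390) = -69100*(-22390/478698201) = 1547149000/478698201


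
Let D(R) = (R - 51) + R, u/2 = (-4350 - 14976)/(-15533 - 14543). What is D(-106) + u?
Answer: -1967834/7519 ≈ -261.71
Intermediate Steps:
u = 9663/7519 (u = 2*((-4350 - 14976)/(-15533 - 14543)) = 2*(-19326/(-30076)) = 2*(-19326*(-1/30076)) = 2*(9663/15038) = 9663/7519 ≈ 1.2851)
D(R) = -51 + 2*R (D(R) = (-51 + R) + R = -51 + 2*R)
D(-106) + u = (-51 + 2*(-106)) + 9663/7519 = (-51 - 212) + 9663/7519 = -263 + 9663/7519 = -1967834/7519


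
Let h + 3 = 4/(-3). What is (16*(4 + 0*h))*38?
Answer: 2432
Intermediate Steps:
h = -13/3 (h = -3 + 4/(-3) = -3 + 4*(-⅓) = -3 - 4/3 = -13/3 ≈ -4.3333)
(16*(4 + 0*h))*38 = (16*(4 + 0*(-13/3)))*38 = (16*(4 + 0))*38 = (16*4)*38 = 64*38 = 2432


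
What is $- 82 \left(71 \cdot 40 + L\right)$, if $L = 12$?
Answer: $-233864$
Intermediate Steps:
$- 82 \left(71 \cdot 40 + L\right) = - 82 \left(71 \cdot 40 + 12\right) = - 82 \left(2840 + 12\right) = \left(-82\right) 2852 = -233864$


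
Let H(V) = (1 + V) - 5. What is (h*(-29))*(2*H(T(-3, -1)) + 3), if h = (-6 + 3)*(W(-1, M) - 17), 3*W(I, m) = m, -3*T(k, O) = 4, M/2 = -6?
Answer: 14007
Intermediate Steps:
M = -12 (M = 2*(-6) = -12)
T(k, O) = -4/3 (T(k, O) = -⅓*4 = -4/3)
W(I, m) = m/3
H(V) = -4 + V
h = 63 (h = (-6 + 3)*((⅓)*(-12) - 17) = -3*(-4 - 17) = -3*(-21) = 63)
(h*(-29))*(2*H(T(-3, -1)) + 3) = (63*(-29))*(2*(-4 - 4/3) + 3) = -1827*(2*(-16/3) + 3) = -1827*(-32/3 + 3) = -1827*(-23/3) = 14007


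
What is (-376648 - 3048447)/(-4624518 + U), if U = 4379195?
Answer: 3425095/245323 ≈ 13.962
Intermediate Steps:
(-376648 - 3048447)/(-4624518 + U) = (-376648 - 3048447)/(-4624518 + 4379195) = -3425095/(-245323) = -3425095*(-1/245323) = 3425095/245323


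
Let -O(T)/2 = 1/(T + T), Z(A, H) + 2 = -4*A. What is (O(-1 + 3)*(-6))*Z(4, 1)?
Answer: -54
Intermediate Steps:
Z(A, H) = -2 - 4*A
O(T) = -1/T (O(T) = -2/(T + T) = -2*1/(2*T) = -1/T)
(O(-1 + 3)*(-6))*Z(4, 1) = (-1/(-1 + 3)*(-6))*(-2 - 4*4) = (-1/2*(-6))*(-2 - 16) = (-1*½*(-6))*(-18) = -½*(-6)*(-18) = 3*(-18) = -54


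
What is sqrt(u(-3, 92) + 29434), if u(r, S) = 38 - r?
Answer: 15*sqrt(131) ≈ 171.68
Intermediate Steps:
sqrt(u(-3, 92) + 29434) = sqrt((38 - 1*(-3)) + 29434) = sqrt((38 + 3) + 29434) = sqrt(41 + 29434) = sqrt(29475) = 15*sqrt(131)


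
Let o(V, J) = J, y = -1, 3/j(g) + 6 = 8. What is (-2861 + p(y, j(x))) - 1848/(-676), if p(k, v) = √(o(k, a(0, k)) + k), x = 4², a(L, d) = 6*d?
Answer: -483047/169 + I*√7 ≈ -2858.3 + 2.6458*I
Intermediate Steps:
x = 16
j(g) = 3/2 (j(g) = 3/(-6 + 8) = 3/2)
p(k, v) = √7*√k (p(k, v) = √(6*k + k) = √(7*k) = √7*√k)
(-2861 + p(y, j(x))) - 1848/(-676) = (-2861 + √7*√(-1)) - 1848/(-676) = (-2861 + √7*I) - 1848*(-1/676) = (-2861 + I*√7) + 462/169 = -483047/169 + I*√7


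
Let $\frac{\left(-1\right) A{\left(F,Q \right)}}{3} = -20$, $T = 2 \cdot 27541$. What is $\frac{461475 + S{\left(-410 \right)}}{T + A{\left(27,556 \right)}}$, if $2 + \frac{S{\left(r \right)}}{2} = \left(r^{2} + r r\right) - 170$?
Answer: $\frac{1133531}{55142} \approx 20.557$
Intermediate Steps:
$T = 55082$
$A{\left(F,Q \right)} = 60$ ($A{\left(F,Q \right)} = \left(-3\right) \left(-20\right) = 60$)
$S{\left(r \right)} = -344 + 4 r^{2}$ ($S{\left(r \right)} = -4 + 2 \left(\left(r^{2} + r r\right) - 170\right) = -4 + 2 \left(\left(r^{2} + r^{2}\right) - 170\right) = -4 + 2 \left(2 r^{2} - 170\right) = -4 + 2 \left(-170 + 2 r^{2}\right) = -4 + \left(-340 + 4 r^{2}\right) = -344 + 4 r^{2}$)
$\frac{461475 + S{\left(-410 \right)}}{T + A{\left(27,556 \right)}} = \frac{461475 - \left(344 - 4 \left(-410\right)^{2}\right)}{55082 + 60} = \frac{461475 + \left(-344 + 4 \cdot 168100\right)}{55142} = \left(461475 + \left(-344 + 672400\right)\right) \frac{1}{55142} = \left(461475 + 672056\right) \frac{1}{55142} = 1133531 \cdot \frac{1}{55142} = \frac{1133531}{55142}$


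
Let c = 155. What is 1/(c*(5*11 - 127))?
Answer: -1/11160 ≈ -8.9606e-5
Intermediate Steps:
1/(c*(5*11 - 127)) = 1/(155*(5*11 - 127)) = 1/(155*(55 - 127)) = 1/(155*(-72)) = 1/(-11160) = -1/11160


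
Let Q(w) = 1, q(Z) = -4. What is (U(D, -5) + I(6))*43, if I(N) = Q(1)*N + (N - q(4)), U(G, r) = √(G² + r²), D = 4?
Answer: 688 + 43*√41 ≈ 963.33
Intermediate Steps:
I(N) = 4 + 2*N (I(N) = 1*N + (N - 1*(-4)) = N + (N + 4) = N + (4 + N) = 4 + 2*N)
(U(D, -5) + I(6))*43 = (√(4² + (-5)²) + (4 + 2*6))*43 = (√(16 + 25) + (4 + 12))*43 = (√41 + 16)*43 = (16 + √41)*43 = 688 + 43*√41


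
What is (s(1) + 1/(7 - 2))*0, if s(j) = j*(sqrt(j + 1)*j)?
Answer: 0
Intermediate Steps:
s(j) = j**2*sqrt(1 + j) (s(j) = j*(sqrt(1 + j)*j) = j*(j*sqrt(1 + j)) = j**2*sqrt(1 + j))
(s(1) + 1/(7 - 2))*0 = (1**2*sqrt(1 + 1) + 1/(7 - 2))*0 = (1*sqrt(2) + 1/5)*0 = (sqrt(2) + 1/5)*0 = (1/5 + sqrt(2))*0 = 0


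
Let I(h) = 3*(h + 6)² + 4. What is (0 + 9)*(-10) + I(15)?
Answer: 1237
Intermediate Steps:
I(h) = 4 + 3*(6 + h)² (I(h) = 3*(6 + h)² + 4 = 4 + 3*(6 + h)²)
(0 + 9)*(-10) + I(15) = (0 + 9)*(-10) + (4 + 3*(6 + 15)²) = 9*(-10) + (4 + 3*21²) = -90 + (4 + 3*441) = -90 + (4 + 1323) = -90 + 1327 = 1237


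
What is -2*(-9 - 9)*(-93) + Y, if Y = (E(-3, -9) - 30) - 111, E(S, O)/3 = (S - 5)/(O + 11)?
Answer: -3501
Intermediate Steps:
E(S, O) = 3*(-5 + S)/(11 + O) (E(S, O) = 3*((S - 5)/(O + 11)) = 3*((-5 + S)/(11 + O)) = 3*(-5 + S)/(11 + O))
Y = -153 (Y = (3*(-5 - 3)/(11 - 9) - 30) - 111 = (3*(-8)/2 - 30) - 111 = (3*(½)*(-8) - 30) - 111 = (-12 - 30) - 111 = -42 - 111 = -153)
-2*(-9 - 9)*(-93) + Y = -2*(-9 - 9)*(-93) - 153 = -2*(-18)*(-93) - 153 = 36*(-93) - 153 = -3348 - 153 = -3501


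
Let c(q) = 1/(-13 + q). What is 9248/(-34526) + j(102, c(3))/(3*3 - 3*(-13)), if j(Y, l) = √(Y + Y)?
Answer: -4624/17263 + √51/24 ≈ 0.029703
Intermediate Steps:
j(Y, l) = √2*√Y (j(Y, l) = √(2*Y) = √2*√Y)
9248/(-34526) + j(102, c(3))/(3*3 - 3*(-13)) = 9248/(-34526) + (√2*√102)/(3*3 - 3*(-13)) = 9248*(-1/34526) + (2*√51)/(9 + 39) = -4624/17263 + (2*√51)/48 = -4624/17263 + (2*√51)*(1/48) = -4624/17263 + √51/24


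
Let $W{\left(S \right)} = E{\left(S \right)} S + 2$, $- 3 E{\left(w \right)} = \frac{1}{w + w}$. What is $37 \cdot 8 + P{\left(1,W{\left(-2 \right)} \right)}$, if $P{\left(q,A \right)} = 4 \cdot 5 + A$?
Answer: $\frac{1907}{6} \approx 317.83$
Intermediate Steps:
$E{\left(w \right)} = - \frac{1}{6 w}$ ($E{\left(w \right)} = - \frac{1}{3 \left(w + w\right)} = - \frac{1}{3 \cdot 2 w} = - \frac{\frac{1}{2} \frac{1}{w}}{3} = - \frac{1}{6 w}$)
$W{\left(S \right)} = \frac{11}{6}$ ($W{\left(S \right)} = - \frac{1}{6 S} S + 2 = - \frac{1}{6} + 2 = \frac{11}{6}$)
$P{\left(q,A \right)} = 20 + A$
$37 \cdot 8 + P{\left(1,W{\left(-2 \right)} \right)} = 37 \cdot 8 + \left(20 + \frac{11}{6}\right) = 296 + \frac{131}{6} = \frac{1907}{6}$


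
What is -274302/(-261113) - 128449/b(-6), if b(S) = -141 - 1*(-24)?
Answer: 33571797071/30550221 ≈ 1098.9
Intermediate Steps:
b(S) = -117 (b(S) = -141 + 24 = -117)
-274302/(-261113) - 128449/b(-6) = -274302/(-261113) - 128449/(-117) = -274302*(-1/261113) - 128449*(-1/117) = 274302/261113 + 128449/117 = 33571797071/30550221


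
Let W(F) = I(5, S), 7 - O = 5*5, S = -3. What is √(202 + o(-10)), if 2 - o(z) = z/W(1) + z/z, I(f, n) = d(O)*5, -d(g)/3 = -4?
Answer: √7314/6 ≈ 14.254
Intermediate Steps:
O = -18 (O = 7 - 5*5 = 7 - 1*25 = 7 - 25 = -18)
d(g) = 12 (d(g) = -3*(-4) = 12)
I(f, n) = 60 (I(f, n) = 12*5 = 60)
W(F) = 60
o(z) = 1 - z/60 (o(z) = 2 - (z/60 + z/z) = 2 - (z*(1/60) + 1) = 2 - (z/60 + 1) = 2 - (1 + z/60) = 2 + (-1 - z/60) = 1 - z/60)
√(202 + o(-10)) = √(202 + (1 - 1/60*(-10))) = √(202 + (1 + ⅙)) = √(202 + 7/6) = √(1219/6) = √7314/6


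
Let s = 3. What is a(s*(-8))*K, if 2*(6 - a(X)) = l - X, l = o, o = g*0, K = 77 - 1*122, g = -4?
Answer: 270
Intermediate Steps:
K = -45 (K = 77 - 122 = -45)
o = 0 (o = -4*0 = 0)
l = 0
a(X) = 6 + X/2 (a(X) = 6 - (0 - X)/2 = 6 - (-1)*X/2 = 6 + X/2)
a(s*(-8))*K = (6 + (3*(-8))/2)*(-45) = (6 + (½)*(-24))*(-45) = (6 - 12)*(-45) = -6*(-45) = 270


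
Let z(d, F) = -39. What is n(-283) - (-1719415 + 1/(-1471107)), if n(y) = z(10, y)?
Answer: 2529386069233/1471107 ≈ 1.7194e+6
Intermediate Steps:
n(y) = -39
n(-283) - (-1719415 + 1/(-1471107)) = -39 - (-1719415 + 1/(-1471107)) = -39 - (-1719415 - 1/1471107) = -39 - 1*(-2529443442406/1471107) = -39 + 2529443442406/1471107 = 2529386069233/1471107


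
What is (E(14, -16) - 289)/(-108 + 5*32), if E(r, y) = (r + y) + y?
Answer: -307/52 ≈ -5.9038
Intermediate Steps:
E(r, y) = r + 2*y
(E(14, -16) - 289)/(-108 + 5*32) = ((14 + 2*(-16)) - 289)/(-108 + 5*32) = ((14 - 32) - 289)/(-108 + 160) = (-18 - 289)/52 = -307*1/52 = -307/52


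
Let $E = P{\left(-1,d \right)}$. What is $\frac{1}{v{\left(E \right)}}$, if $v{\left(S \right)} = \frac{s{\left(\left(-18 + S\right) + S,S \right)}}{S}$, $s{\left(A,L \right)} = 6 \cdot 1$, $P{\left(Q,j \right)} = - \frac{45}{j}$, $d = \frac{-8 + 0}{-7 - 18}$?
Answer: $- \frac{375}{16} \approx -23.438$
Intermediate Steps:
$d = \frac{8}{25}$ ($d = - \frac{8}{-25} = \left(-8\right) \left(- \frac{1}{25}\right) = \frac{8}{25} \approx 0.32$)
$s{\left(A,L \right)} = 6$
$E = - \frac{1125}{8}$ ($E = - \frac{45}{\frac{8}{25}} = \left(-45\right) \frac{25}{8} = - \frac{1125}{8} \approx -140.63$)
$v{\left(S \right)} = \frac{6}{S}$
$\frac{1}{v{\left(E \right)}} = \frac{1}{6 \frac{1}{- \frac{1125}{8}}} = \frac{1}{6 \left(- \frac{8}{1125}\right)} = \frac{1}{- \frac{16}{375}} = - \frac{375}{16}$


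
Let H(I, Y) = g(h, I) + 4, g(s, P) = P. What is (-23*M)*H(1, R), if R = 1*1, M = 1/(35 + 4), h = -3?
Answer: -115/39 ≈ -2.9487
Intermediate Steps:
M = 1/39 ≈ 0.025641
R = 1
H(I, Y) = 4 + I (H(I, Y) = I + 4 = 4 + I)
(-23*M)*H(1, R) = (-23*1/39)*(4 + 1) = -23/39*5 = -115/39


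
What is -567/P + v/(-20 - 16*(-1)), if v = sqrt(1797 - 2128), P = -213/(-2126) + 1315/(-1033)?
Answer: 1245221586/2575661 - I*sqrt(331)/4 ≈ 483.46 - 4.5484*I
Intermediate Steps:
P = -2575661/2196158 (P = -213*(-1/2126) + 1315*(-1/1033) = 213/2126 - 1315/1033 = -2575661/2196158 ≈ -1.1728)
v = I*sqrt(331) (v = sqrt(-331) = I*sqrt(331) ≈ 18.193*I)
-567/P + v/(-20 - 16*(-1)) = -567/(-2575661/2196158) + (I*sqrt(331))/(-20 - 16*(-1)) = -567*(-2196158/2575661) + (I*sqrt(331))/(-20 + 16) = 1245221586/2575661 + (I*sqrt(331))/(-4) = 1245221586/2575661 + (I*sqrt(331))*(-1/4) = 1245221586/2575661 - I*sqrt(331)/4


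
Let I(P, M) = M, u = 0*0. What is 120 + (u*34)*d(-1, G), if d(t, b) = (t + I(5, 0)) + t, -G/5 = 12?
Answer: 120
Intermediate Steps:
G = -60 (G = -5*12 = -60)
u = 0
d(t, b) = 2*t (d(t, b) = (t + 0) + t = t + t = 2*t)
120 + (u*34)*d(-1, G) = 120 + (0*34)*(2*(-1)) = 120 + 0*(-2) = 120 + 0 = 120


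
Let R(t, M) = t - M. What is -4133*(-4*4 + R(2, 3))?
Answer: 70261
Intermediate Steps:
-4133*(-4*4 + R(2, 3)) = -4133*(-4*4 + (2 - 1*3)) = -4133*(-16 + (2 - 3)) = -4133*(-16 - 1) = -4133*(-17) = 70261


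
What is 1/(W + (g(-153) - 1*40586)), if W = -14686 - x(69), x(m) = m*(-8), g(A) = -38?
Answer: -1/54758 ≈ -1.8262e-5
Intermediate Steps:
x(m) = -8*m
W = -14134 (W = -14686 - (-8)*69 = -14686 - 1*(-552) = -14686 + 552 = -14134)
1/(W + (g(-153) - 1*40586)) = 1/(-14134 + (-38 - 1*40586)) = 1/(-14134 + (-38 - 40586)) = 1/(-14134 - 40624) = 1/(-54758) = -1/54758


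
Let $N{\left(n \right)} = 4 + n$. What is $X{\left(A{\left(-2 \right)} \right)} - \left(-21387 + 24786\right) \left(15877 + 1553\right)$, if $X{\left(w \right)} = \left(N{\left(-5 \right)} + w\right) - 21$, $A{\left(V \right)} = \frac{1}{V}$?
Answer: $- \frac{118489185}{2} \approx -5.9245 \cdot 10^{7}$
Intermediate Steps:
$X{\left(w \right)} = -22 + w$ ($X{\left(w \right)} = \left(\left(4 - 5\right) + w\right) - 21 = \left(-1 + w\right) - 21 = -22 + w$)
$X{\left(A{\left(-2 \right)} \right)} - \left(-21387 + 24786\right) \left(15877 + 1553\right) = \left(-22 + \frac{1}{-2}\right) - \left(-21387 + 24786\right) \left(15877 + 1553\right) = \left(-22 - \frac{1}{2}\right) - 3399 \cdot 17430 = - \frac{45}{2} - 59244570 = - \frac{118489185}{2}$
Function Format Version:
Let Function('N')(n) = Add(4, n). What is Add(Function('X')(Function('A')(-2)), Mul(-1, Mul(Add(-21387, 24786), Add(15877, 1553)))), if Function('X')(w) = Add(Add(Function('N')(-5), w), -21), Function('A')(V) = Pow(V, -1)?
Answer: Rational(-118489185, 2) ≈ -5.9245e+7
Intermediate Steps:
Function('X')(w) = Add(-22, w) (Function('X')(w) = Add(Add(Add(4, -5), w), -21) = Add(Add(-1, w), -21) = Add(-22, w))
Add(Function('X')(Function('A')(-2)), Mul(-1, Mul(Add(-21387, 24786), Add(15877, 1553)))) = Add(Add(-22, Pow(-2, -1)), Mul(-1, Mul(Add(-21387, 24786), Add(15877, 1553)))) = Add(Add(-22, Rational(-1, 2)), Mul(-1, Mul(3399, 17430))) = Add(Rational(-45, 2), Mul(-1, 59244570)) = Add(Rational(-45, 2), -59244570) = Rational(-118489185, 2)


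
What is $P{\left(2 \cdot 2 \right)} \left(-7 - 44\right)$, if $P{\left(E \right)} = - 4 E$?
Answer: $816$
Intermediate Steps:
$P{\left(2 \cdot 2 \right)} \left(-7 - 44\right) = - 4 \cdot 2 \cdot 2 \left(-7 - 44\right) = \left(-4\right) 4 \left(-51\right) = \left(-16\right) \left(-51\right) = 816$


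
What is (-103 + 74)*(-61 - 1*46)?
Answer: 3103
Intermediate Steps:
(-103 + 74)*(-61 - 1*46) = -29*(-61 - 46) = -29*(-107) = 3103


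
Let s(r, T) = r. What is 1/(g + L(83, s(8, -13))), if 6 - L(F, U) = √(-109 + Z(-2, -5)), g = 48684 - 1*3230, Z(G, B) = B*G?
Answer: 45460/2066611699 + 3*I*√11/2066611699 ≈ 2.1997e-5 + 4.8146e-9*I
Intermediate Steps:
g = 45454 (g = 48684 - 3230 = 45454)
L(F, U) = 6 - 3*I*√11 (L(F, U) = 6 - √(-109 - 5*(-2)) = 6 - √(-109 + 10) = 6 - √(-99) = 6 - 3*I*√11)
1/(g + L(83, s(8, -13))) = 1/(45454 + (6 - 3*I*√11)) = 1/(45460 - 3*I*√11)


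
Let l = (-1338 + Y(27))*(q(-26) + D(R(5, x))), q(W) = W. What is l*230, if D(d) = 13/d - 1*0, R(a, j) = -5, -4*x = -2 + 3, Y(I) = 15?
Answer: 8702694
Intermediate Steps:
x = -¼ (x = -(-2 + 3)/4 = -¼*1 = -¼ ≈ -0.25000)
D(d) = 13/d (D(d) = 13/d + 0 = 13/d)
l = 189189/5 (l = (-1338 + 15)*(-26 + 13/(-5)) = -1323*(-26 + 13*(-⅕)) = -1323*(-26 - 13/5) = -1323*(-143/5) = 189189/5 ≈ 37838.)
l*230 = (189189/5)*230 = 8702694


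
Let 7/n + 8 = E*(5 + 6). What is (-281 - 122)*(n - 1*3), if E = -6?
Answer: 92287/74 ≈ 1247.1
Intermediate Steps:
n = -7/74 (n = 7/(-8 - 6*(5 + 6)) = 7/(-8 - 6*11) = 7/(-8 - 66) = 7/(-74) = 7*(-1/74) = -7/74 ≈ -0.094595)
(-281 - 122)*(n - 1*3) = (-281 - 122)*(-7/74 - 1*3) = -403*(-7/74 - 3) = -403*(-229/74) = 92287/74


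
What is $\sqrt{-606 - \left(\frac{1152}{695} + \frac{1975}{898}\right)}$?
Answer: $\frac{i \sqrt{237547363299910}}{624110} \approx 24.695 i$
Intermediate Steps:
$\sqrt{-606 - \left(\frac{1152}{695} + \frac{1975}{898}\right)} = \sqrt{-606 - \frac{2407121}{624110}} = \sqrt{- \frac{380617781}{624110}} = \frac{i \sqrt{237547363299910}}{624110}$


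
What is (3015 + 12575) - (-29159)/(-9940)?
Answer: 154935441/9940 ≈ 15587.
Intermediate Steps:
(3015 + 12575) - (-29159)/(-9940) = 15590 - (-29159)*(-1)/9940 = 15590 - 1*29159/9940 = 15590 - 29159/9940 = 154935441/9940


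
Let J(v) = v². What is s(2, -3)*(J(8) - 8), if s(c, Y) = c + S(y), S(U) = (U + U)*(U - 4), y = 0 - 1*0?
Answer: 112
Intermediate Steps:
y = 0 (y = 0 + 0 = 0)
S(U) = 2*U*(-4 + U) (S(U) = (2*U)*(-4 + U) = 2*U*(-4 + U))
s(c, Y) = c (s(c, Y) = c + 2*0*(-4 + 0) = c + 2*0*(-4) = c + 0 = c)
s(2, -3)*(J(8) - 8) = 2*(8² - 8) = 2*(64 - 8) = 2*56 = 112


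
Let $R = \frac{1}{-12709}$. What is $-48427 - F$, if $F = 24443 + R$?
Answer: $- \frac{926104829}{12709} \approx -72870.0$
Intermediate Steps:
$R = - \frac{1}{12709} \approx -7.8684 \cdot 10^{-5}$
$F = \frac{310646086}{12709}$ ($F = 24443 - \frac{1}{12709} = \frac{310646086}{12709} \approx 24443.0$)
$-48427 - F = -48427 - \frac{310646086}{12709} = - \frac{926104829}{12709}$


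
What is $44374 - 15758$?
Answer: $28616$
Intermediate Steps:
$44374 - 15758 = 28616$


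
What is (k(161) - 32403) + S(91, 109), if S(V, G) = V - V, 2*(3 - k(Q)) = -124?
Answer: -32338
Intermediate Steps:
k(Q) = 65 (k(Q) = 3 - 1/2*(-124) = 3 + 62 = 65)
S(V, G) = 0
(k(161) - 32403) + S(91, 109) = (65 - 32403) + 0 = -32338 + 0 = -32338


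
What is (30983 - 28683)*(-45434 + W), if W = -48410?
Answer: -215841200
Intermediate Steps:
(30983 - 28683)*(-45434 + W) = (30983 - 28683)*(-45434 - 48410) = 2300*(-93844) = -215841200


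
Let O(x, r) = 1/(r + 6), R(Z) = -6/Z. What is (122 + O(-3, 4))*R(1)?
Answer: -3663/5 ≈ -732.60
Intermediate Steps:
O(x, r) = 1/(6 + r)
(122 + O(-3, 4))*R(1) = (122 + 1/(6 + 4))*(-6/1) = (122 + 1/10)*(-6*1) = (122 + ⅒)*(-6) = (1221/10)*(-6) = -3663/5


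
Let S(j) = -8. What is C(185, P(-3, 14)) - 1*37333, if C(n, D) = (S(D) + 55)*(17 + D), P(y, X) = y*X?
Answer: -38508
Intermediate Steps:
P(y, X) = X*y
C(n, D) = 799 + 47*D (C(n, D) = (-8 + 55)*(17 + D) = 47*(17 + D) = 799 + 47*D)
C(185, P(-3, 14)) - 1*37333 = (799 + 47*(14*(-3))) - 1*37333 = (799 + 47*(-42)) - 37333 = (799 - 1974) - 37333 = -1175 - 37333 = -38508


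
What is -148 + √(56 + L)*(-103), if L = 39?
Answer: -148 - 103*√95 ≈ -1151.9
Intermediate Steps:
-148 + √(56 + L)*(-103) = -148 + √(56 + 39)*(-103) = -148 + √95*(-103) = -148 - 103*√95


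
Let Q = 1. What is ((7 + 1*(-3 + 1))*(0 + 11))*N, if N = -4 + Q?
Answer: -165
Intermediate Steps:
N = -3 (N = -4 + 1 = -3)
((7 + 1*(-3 + 1))*(0 + 11))*N = ((7 + 1*(-3 + 1))*(0 + 11))*(-3) = ((7 + 1*(-2))*11)*(-3) = ((7 - 2)*11)*(-3) = (5*11)*(-3) = 55*(-3) = -165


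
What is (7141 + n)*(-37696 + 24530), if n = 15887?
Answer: -303186648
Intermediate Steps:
(7141 + n)*(-37696 + 24530) = (7141 + 15887)*(-37696 + 24530) = 23028*(-13166) = -303186648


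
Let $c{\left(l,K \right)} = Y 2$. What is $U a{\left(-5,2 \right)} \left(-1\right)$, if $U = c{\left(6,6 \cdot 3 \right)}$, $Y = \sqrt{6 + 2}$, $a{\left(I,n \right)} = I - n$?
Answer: $28 \sqrt{2} \approx 39.598$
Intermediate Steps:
$Y = 2 \sqrt{2}$ ($Y = \sqrt{8} = 2 \sqrt{2} \approx 2.8284$)
$c{\left(l,K \right)} = 4 \sqrt{2}$ ($c{\left(l,K \right)} = 2 \sqrt{2} \cdot 2 = 4 \sqrt{2}$)
$U = 4 \sqrt{2} \approx 5.6569$
$U a{\left(-5,2 \right)} \left(-1\right) = 4 \sqrt{2} \left(-5 - 2\right) \left(-1\right) = 4 \sqrt{2} \left(-7\right) \left(-1\right) = - 28 \sqrt{2} \left(-1\right) = 28 \sqrt{2}$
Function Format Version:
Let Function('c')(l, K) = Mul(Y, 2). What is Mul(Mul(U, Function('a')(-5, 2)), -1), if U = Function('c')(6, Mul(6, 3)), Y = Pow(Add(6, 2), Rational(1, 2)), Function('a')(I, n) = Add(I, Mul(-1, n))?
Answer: Mul(28, Pow(2, Rational(1, 2))) ≈ 39.598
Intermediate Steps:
Y = Mul(2, Pow(2, Rational(1, 2))) (Y = Pow(8, Rational(1, 2)) = Mul(2, Pow(2, Rational(1, 2))) ≈ 2.8284)
Function('c')(l, K) = Mul(4, Pow(2, Rational(1, 2))) (Function('c')(l, K) = Mul(Mul(2, Pow(2, Rational(1, 2))), 2) = Mul(4, Pow(2, Rational(1, 2))))
U = Mul(4, Pow(2, Rational(1, 2))) ≈ 5.6569
Mul(Mul(U, Function('a')(-5, 2)), -1) = Mul(Mul(Mul(4, Pow(2, Rational(1, 2))), Add(-5, Mul(-1, 2))), -1) = Mul(Mul(Mul(4, Pow(2, Rational(1, 2))), Add(-5, -2)), -1) = Mul(Mul(Mul(4, Pow(2, Rational(1, 2))), -7), -1) = Mul(Mul(-28, Pow(2, Rational(1, 2))), -1) = Mul(28, Pow(2, Rational(1, 2)))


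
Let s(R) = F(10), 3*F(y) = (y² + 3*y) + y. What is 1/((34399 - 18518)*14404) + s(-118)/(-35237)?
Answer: -32024883649/24181383215964 ≈ -0.0013244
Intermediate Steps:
F(y) = y²/3 + 4*y/3 (F(y) = ((y² + 3*y) + y)/3 = (y² + 4*y)/3 = y²/3 + 4*y/3)
s(R) = 140/3 (s(R) = (⅓)*10*(4 + 10) = (⅓)*10*14 = 140/3)
1/((34399 - 18518)*14404) + s(-118)/(-35237) = 1/((34399 - 18518)*14404) + (140/3)/(-35237) = (1/14404)/15881 + (140/3)*(-1/35237) = (1/15881)*(1/14404) - 140/105711 = 1/228749924 - 140/105711 = -32024883649/24181383215964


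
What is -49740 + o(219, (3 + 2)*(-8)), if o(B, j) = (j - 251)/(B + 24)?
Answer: -4029037/81 ≈ -49741.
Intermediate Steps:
o(B, j) = (-251 + j)/(24 + B)
-49740 + o(219, (3 + 2)*(-8)) = -49740 + (-251 + (3 + 2)*(-8))/(24 + 219) = -49740 + (-251 + 5*(-8))/243 = -49740 + (-251 - 40)/243 = -49740 + (1/243)*(-291) = -49740 - 97/81 = -4029037/81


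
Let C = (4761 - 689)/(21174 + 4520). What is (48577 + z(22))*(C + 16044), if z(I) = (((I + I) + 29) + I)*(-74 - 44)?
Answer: 7702060032568/12847 ≈ 5.9952e+8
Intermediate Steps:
z(I) = -3422 - 354*I (z(I) = ((2*I + 29) + I)*(-118) = ((29 + 2*I) + I)*(-118) = (29 + 3*I)*(-118) = -3422 - 354*I)
C = 2036/12847 (C = 4072/25694 = 4072*(1/25694) = 2036/12847 ≈ 0.15848)
(48577 + z(22))*(C + 16044) = (48577 + (-3422 - 354*22))*(2036/12847 + 16044) = (48577 + (-3422 - 7788))*(206119304/12847) = (48577 - 11210)*(206119304/12847) = 37367*(206119304/12847) = 7702060032568/12847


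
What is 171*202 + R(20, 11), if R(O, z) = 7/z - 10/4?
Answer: 759883/22 ≈ 34540.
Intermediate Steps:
R(O, z) = -5/2 + 7/z (R(O, z) = 7/z - 10*¼ = 7/z - 5/2 = -5/2 + 7/z)
171*202 + R(20, 11) = 171*202 + (-5/2 + 7/11) = 34542 + (-5/2 + 7*(1/11)) = 34542 + (-5/2 + 7/11) = 34542 - 41/22 = 759883/22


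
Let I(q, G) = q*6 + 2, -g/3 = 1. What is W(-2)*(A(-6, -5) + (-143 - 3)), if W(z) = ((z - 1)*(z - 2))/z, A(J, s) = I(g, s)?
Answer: 972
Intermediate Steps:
g = -3 (g = -3*1 = -3)
I(q, G) = 2 + 6*q (I(q, G) = 6*q + 2 = 2 + 6*q)
A(J, s) = -16 (A(J, s) = 2 + 6*(-3) = 2 - 18 = -16)
W(z) = (-1 + z)*(-2 + z)/z (W(z) = ((-1 + z)*(-2 + z))/z = (-1 + z)*(-2 + z)/z)
W(-2)*(A(-6, -5) + (-143 - 3)) = (-3 - 2 + 2/(-2))*(-16 + (-143 - 3)) = (-3 - 2 + 2*(-½))*(-16 - 146) = (-3 - 2 - 1)*(-162) = -6*(-162) = 972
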